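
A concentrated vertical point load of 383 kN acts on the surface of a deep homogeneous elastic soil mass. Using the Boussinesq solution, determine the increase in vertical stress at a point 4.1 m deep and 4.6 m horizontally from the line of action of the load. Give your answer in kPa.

Δσ_z ≈ 1.42 kPa

Boussinesq vertical stress below a point load on an elastic half-space:
Δσ_z = 3P/(2πz²) · [1 + (r/z)²]^(−5/2)
r/z = 4.6/4.1 = 1.122; [1+(r/z)²]^(−5/2) = 0.13041.
Δσ_z = 3×383/(2π×4.1²) × 0.13041 = 10.879 × 0.13041 = 1.419 kPa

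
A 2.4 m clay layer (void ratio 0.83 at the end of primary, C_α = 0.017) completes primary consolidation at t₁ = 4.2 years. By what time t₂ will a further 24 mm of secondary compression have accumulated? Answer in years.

S_s = C_α·H/(1+e_p)·log₁₀(t₂/t₁) ⇒ log₁₀(t₂/t₁) = S_s·(1+e_p)/(C_α·H).
log₁₀(t₂/t₁) = 0.024 × (1+0.83) / (0.017×2.4) = 1.076
t₂ = t₁ × 10^1.076 = 4.2 × 11.93 = 50.09 years

t₂ ≈ 50.1 years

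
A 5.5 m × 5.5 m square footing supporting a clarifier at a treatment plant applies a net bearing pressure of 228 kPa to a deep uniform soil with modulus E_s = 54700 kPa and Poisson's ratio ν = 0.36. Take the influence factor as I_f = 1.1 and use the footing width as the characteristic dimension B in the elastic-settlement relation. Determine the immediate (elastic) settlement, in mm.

S_e ≈ 21.9 mm

Immediate (elastic) settlement: S_e = q·B·(1−ν²)/E_s · I_f.
S_e = 228 × 5.5 × (1 − 0.36²) / 54700 × 1.1
    = 228 × 5.5 × 0.8704 / 54700 × 1.1
    = 0.02195 m = 21.95 mm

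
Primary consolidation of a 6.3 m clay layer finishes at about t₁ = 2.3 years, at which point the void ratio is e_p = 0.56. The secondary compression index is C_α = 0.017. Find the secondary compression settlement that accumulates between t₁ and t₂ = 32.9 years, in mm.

S_s ≈ 79.3 mm

Secondary compression: S_s = C_α·H/(1+e_p)·log₁₀(t₂/t₁)
S_s = 0.017×6.3/(1+0.56)×log₁₀(32.9/2.3)
    = 0.06865 × 1.155 = 0.07933 m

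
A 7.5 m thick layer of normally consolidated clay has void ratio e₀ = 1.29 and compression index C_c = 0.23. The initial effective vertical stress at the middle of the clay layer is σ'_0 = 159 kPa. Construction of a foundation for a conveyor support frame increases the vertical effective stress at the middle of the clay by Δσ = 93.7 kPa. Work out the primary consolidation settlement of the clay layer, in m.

S_c ≈ 0.152 m

Final effective stress: σ'_f = σ'_0 + Δσ = 159 + 93.7 = 252.7 kPa.
Normally consolidated clay, so the full stress increment lies on the virgin compression line:
S_c = C_c·H/(1+e₀)·log₁₀(σ'_f/σ'_0) = 0.23×7.5/(1+1.29)×log₁₀(252.7/159)
    = 0.75328 × 0.20121 = 0.1516 m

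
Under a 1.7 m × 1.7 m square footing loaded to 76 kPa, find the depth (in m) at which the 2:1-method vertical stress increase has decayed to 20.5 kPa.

z ≈ 1.57 m

2:1 spreading — at depth z the loaded area has grown by z in each plan dimension:
qB²/(B+z)² = Δσ_z ⇒ z = B(√(q/Δσ_z) − 1) = 1.7×(√(76/20.5) − 1) = 1.573 m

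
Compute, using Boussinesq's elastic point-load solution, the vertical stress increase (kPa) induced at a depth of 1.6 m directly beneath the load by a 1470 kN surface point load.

Boussinesq vertical stress below a point load on an elastic half-space:
Δσ_z = 3P/(2πz²) · [1 + (r/z)²]^(−5/2)
r/z = 0/1.6 = 0; [1+(r/z)²]^(−5/2) = 1.
Δσ_z = 3×1470/(2π×1.6²) × 1 = 274.17 × 1 = 274.2 kPa

Δσ_z ≈ 274 kPa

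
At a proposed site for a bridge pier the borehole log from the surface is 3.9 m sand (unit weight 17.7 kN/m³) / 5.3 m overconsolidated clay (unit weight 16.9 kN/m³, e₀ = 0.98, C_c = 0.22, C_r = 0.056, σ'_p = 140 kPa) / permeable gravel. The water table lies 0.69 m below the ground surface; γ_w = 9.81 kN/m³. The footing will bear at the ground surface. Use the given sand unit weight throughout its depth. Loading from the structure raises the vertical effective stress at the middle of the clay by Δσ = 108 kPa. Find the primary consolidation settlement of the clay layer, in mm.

S_c ≈ 100 mm

Mid-depth of clay below the ground surface: z = 3.9 + 5.3/2 = 6.55 m.
Total vertical stress at mid-clay: σ_v = 17.7×3.9 + 16.9×2.65 = 113.81 kPa.
Pore pressure: u = 9.81×(6.55 − 0.69) = 57.487 kPa.
Initial effective stress: σ'_0 = σ_v − u = 113.81 − 57.487 = 56.323 kPa.
Final effective stress: σ'_f = 56.323 + 108 = 164.32 kPa.
σ'_f = 164.32 > σ'_p = 140 kPa, so the stress path crosses the preconsolidation pressure — recompression up to σ'_p, then virgin compression beyond:
S_c = H/(1+e₀)·[C_r·log₁₀(σ'_p/σ'_0) + C_c·log₁₀(σ'_f/σ'_p)]
    = 5.3/1.98 × [0.056×log₁₀(140/56.323) + 0.22×log₁₀(164.32/140)]
    = 2.6768 × [0.022145 + 0.015304] = 0.1002 m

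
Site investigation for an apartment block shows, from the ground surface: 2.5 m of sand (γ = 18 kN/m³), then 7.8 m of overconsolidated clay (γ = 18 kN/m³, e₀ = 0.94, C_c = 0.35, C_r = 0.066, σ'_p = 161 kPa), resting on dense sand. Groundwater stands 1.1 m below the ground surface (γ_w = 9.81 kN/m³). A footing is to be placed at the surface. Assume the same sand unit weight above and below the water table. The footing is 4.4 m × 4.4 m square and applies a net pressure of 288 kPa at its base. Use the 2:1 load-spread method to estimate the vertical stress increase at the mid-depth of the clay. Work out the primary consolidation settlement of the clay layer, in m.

Mid-depth of clay below the ground surface: z = 2.5 + 7.8/2 = 6.4 m.
Total vertical stress at mid-clay: σ_v = 18×2.5 + 18×3.9 = 115.2 kPa.
Pore pressure: u = 9.81×(6.4 − 1.1) = 51.993 kPa.
Initial effective stress: σ'_0 = σ_v − u = 115.2 − 51.993 = 63.207 kPa.
Stress increase at mid-clay by the 2:1 spreading method:
Δσ = qBL/((B+z)(L+z)) = 288×4.4×4.4/((4.4+6.4)(4.4+6.4)) = 47.802 kPa
Final effective stress: σ'_f = 63.207 + 47.802 = 111.01 kPa.
σ'_f = 111.01 ≤ σ'_p = 161 kPa, so the clay remains overconsolidated and only the recompression index applies:
S_c = C_r·H/(1+e₀)·log₁₀(σ'_f/σ'_0) = 0.066×7.8/1.94×log₁₀(111.01/63.207)
    = 0.26536 × 0.2446 = 0.06491 m

S_c ≈ 0.0649 m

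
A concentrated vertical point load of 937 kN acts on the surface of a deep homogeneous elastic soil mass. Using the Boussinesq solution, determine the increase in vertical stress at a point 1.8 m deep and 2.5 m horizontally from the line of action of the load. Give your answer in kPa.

Δσ_z ≈ 9.4 kPa

Boussinesq vertical stress below a point load on an elastic half-space:
Δσ_z = 3P/(2πz²) · [1 + (r/z)²]^(−5/2)
r/z = 2.5/1.8 = 1.3889; [1+(r/z)²]^(−5/2) = 0.068108.
Δσ_z = 3×937/(2π×1.8²) × 0.068108 = 138.08 × 0.068108 = 9.404 kPa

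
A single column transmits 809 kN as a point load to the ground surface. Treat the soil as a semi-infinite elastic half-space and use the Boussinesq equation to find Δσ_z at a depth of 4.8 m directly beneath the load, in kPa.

Δσ_z ≈ 16.8 kPa

Boussinesq vertical stress below a point load on an elastic half-space:
Δσ_z = 3P/(2πz²) · [1 + (r/z)²]^(−5/2)
r/z = 0/4.8 = 0; [1+(r/z)²]^(−5/2) = 1.
Δσ_z = 3×809/(2π×4.8²) × 1 = 16.765 × 1 = 16.77 kPa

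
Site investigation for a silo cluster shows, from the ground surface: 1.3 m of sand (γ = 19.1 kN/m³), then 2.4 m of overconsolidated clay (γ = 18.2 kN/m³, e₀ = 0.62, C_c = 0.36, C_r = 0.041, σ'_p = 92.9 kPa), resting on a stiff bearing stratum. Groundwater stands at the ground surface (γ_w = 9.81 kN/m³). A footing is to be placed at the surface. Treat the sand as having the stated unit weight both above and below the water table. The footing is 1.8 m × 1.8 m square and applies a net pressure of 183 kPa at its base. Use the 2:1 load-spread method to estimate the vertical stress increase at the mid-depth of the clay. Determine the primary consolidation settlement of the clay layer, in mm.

Mid-depth of clay below the ground surface: z = 1.3 + 2.4/2 = 2.5 m.
Total vertical stress at mid-clay: σ_v = 19.1×1.3 + 18.2×1.2 = 46.67 kPa.
Pore pressure: u = 9.81×(2.5 − 0) = 24.525 kPa.
Initial effective stress: σ'_0 = σ_v − u = 46.67 − 24.525 = 22.145 kPa.
Stress increase at mid-clay by the 2:1 spreading method:
Δσ = qBL/((B+z)(L+z)) = 183×1.8×1.8/((1.8+2.5)(1.8+2.5)) = 32.067 kPa
Final effective stress: σ'_f = 22.145 + 32.067 = 54.212 kPa.
σ'_f = 54.212 ≤ σ'_p = 92.9 kPa, so the clay remains overconsolidated and only the recompression index applies:
S_c = C_r·H/(1+e₀)·log₁₀(σ'_f/σ'_0) = 0.041×2.4/1.62×log₁₀(54.212/22.145)
    = 0.060742 × 0.38882 = 0.02362 m

S_c ≈ 23.6 mm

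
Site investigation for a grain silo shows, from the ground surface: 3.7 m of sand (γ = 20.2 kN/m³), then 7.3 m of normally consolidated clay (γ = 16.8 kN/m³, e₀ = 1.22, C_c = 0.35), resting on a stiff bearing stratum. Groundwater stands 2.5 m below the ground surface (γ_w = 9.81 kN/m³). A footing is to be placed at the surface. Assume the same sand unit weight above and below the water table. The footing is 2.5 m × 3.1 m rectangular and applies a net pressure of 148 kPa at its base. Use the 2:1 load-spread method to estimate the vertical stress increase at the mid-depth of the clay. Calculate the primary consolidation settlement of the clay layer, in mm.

S_c ≈ 59.3 mm

Mid-depth of clay below the ground surface: z = 3.7 + 7.3/2 = 7.35 m.
Total vertical stress at mid-clay: σ_v = 20.2×3.7 + 16.8×3.65 = 136.06 kPa.
Pore pressure: u = 9.81×(7.35 − 2.5) = 47.578 kPa.
Initial effective stress: σ'_0 = σ_v − u = 136.06 − 47.578 = 88.482 kPa.
Stress increase at mid-clay by the 2:1 spreading method:
Δσ = qBL/((B+z)(L+z)) = 148×2.5×3.1/((2.5+7.35)(3.1+7.35)) = 11.143 kPa
Final effective stress: σ'_f = σ'_0 + Δσ = 88.482 + 11.143 = 99.625 kPa.
Normally consolidated clay, so the full stress increment lies on the virgin compression line:
S_c = C_c·H/(1+e₀)·log₁₀(σ'_f/σ'_0) = 0.35×7.3/(1+1.22)×log₁₀(99.625/88.482)
    = 1.1509 × 0.051513 = 0.05929 m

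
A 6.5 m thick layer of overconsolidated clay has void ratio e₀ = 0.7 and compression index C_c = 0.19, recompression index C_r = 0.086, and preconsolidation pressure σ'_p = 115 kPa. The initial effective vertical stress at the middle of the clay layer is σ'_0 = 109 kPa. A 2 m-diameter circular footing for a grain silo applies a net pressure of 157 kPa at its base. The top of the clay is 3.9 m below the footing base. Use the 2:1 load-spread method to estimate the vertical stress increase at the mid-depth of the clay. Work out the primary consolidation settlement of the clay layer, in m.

Mid-depth of clay below the footing base: z = 3.9 + 6.5/2 = 7.15 m.
Stress increase at mid-clay by the 2:1 spreading method:
Δσ ≈ qD²/(D+z)² = 157×2²/(2+7.15)² = 7.501 kPa
Final effective stress: σ'_f = 109 + 7.501 = 116.5 kPa.
σ'_f = 116.5 > σ'_p = 115 kPa, so the stress path crosses the preconsolidation pressure — recompression up to σ'_p, then virgin compression beyond:
S_c = H/(1+e₀)·[C_r·log₁₀(σ'_p/σ'_0) + C_c·log₁₀(σ'_f/σ'_p)]
    = 6.5/1.7 × [0.086×log₁₀(115/109) + 0.19×log₁₀(116.5/115)]
    = 3.8235 × [0.0020013 + 0.0010693] = 0.01174 m

S_c ≈ 0.0117 m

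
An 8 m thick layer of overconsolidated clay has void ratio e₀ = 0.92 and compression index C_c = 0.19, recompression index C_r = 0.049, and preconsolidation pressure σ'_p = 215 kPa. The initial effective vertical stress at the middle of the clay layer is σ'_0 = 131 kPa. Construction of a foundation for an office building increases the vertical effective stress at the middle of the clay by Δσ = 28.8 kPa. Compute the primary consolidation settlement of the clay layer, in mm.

Final effective stress: σ'_f = 131 + 28.8 = 159.8 kPa.
σ'_f = 159.8 ≤ σ'_p = 215 kPa, so the clay remains overconsolidated and only the recompression index applies:
S_c = C_r·H/(1+e₀)·log₁₀(σ'_f/σ'_0) = 0.049×8/1.92×log₁₀(159.8/131)
    = 0.20417 × 0.086305 = 0.01762 m

S_c ≈ 17.6 mm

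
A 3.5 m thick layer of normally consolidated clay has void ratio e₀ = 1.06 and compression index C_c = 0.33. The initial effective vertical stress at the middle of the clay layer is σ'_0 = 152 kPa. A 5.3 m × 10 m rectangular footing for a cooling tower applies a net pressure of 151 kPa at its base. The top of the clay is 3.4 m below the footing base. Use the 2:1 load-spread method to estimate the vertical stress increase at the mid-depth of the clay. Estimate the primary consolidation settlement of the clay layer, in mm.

S_c ≈ 69.9 mm

Mid-depth of clay below the footing base: z = 3.4 + 3.5/2 = 5.15 m.
Stress increase at mid-clay by the 2:1 spreading method:
Δσ = qBL/((B+z)(L+z)) = 151×5.3×10/((5.3+5.15)(10+5.15)) = 50.55 kPa
Final effective stress: σ'_f = σ'_0 + Δσ = 152 + 50.55 = 202.55 kPa.
Normally consolidated clay, so the full stress increment lies on the virgin compression line:
S_c = C_c·H/(1+e₀)·log₁₀(σ'_f/σ'_0) = 0.33×3.5/(1+1.06)×log₁₀(202.55/152)
    = 0.56068 × 0.12469 = 0.06991 m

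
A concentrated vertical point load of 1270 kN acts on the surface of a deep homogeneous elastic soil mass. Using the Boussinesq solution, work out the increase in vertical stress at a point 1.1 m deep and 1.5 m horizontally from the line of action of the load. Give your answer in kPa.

Δσ_z ≈ 36.2 kPa

Boussinesq vertical stress below a point load on an elastic half-space:
Δσ_z = 3P/(2πz²) · [1 + (r/z)²]^(−5/2)
r/z = 1.5/1.1 = 1.3636; [1+(r/z)²]^(−5/2) = 0.072322.
Δσ_z = 3×1270/(2π×1.1²) × 0.072322 = 501.14 × 0.072322 = 36.24 kPa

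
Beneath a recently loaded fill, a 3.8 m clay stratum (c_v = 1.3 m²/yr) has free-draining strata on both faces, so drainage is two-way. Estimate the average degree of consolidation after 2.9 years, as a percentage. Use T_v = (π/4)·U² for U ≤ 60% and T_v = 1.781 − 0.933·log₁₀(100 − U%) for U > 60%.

U ≈ 93.8 %

Drainage path length: H_d = H/2 = 1.9 m (double drainage).
T_v = c_v·t/H_d² = 1.3×2.9/1.9² = 1.0443.
T_v = 1.0443 corresponds to the U > 60% branch:
U = 1 − 10^((1.781 − T_v)/0.933)/100 = 0.9384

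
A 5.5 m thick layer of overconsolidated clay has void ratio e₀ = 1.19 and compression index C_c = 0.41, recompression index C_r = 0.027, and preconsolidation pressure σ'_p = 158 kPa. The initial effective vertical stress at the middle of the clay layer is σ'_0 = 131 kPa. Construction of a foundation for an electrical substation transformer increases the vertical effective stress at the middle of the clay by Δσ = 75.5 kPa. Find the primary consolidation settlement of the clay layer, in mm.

Final effective stress: σ'_f = 131 + 75.5 = 206.5 kPa.
σ'_f = 206.5 > σ'_p = 158 kPa, so the stress path crosses the preconsolidation pressure — recompression up to σ'_p, then virgin compression beyond:
S_c = H/(1+e₀)·[C_r·log₁₀(σ'_p/σ'_0) + C_c·log₁₀(σ'_f/σ'_p)]
    = 5.5/2.19 × [0.027×log₁₀(158/131) + 0.41×log₁₀(206.5/158)]
    = 2.5114 × [0.0021974 + 0.047668] = 0.1252 m

S_c ≈ 125 mm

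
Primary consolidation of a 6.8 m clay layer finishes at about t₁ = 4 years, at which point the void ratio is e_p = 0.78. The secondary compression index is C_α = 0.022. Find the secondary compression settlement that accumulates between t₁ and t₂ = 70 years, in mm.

Secondary compression: S_s = C_α·H/(1+e_p)·log₁₀(t₂/t₁)
S_s = 0.022×6.8/(1+0.78)×log₁₀(70/4)
    = 0.08404 × 1.243 = 0.1045 m

S_s ≈ 104 mm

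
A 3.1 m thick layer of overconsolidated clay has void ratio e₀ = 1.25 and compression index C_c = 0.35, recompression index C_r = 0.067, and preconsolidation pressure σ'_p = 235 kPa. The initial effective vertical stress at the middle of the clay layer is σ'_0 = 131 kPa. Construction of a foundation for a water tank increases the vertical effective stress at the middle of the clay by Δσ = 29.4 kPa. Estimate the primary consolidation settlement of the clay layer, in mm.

Final effective stress: σ'_f = 131 + 29.4 = 160.4 kPa.
σ'_f = 160.4 ≤ σ'_p = 235 kPa, so the clay remains overconsolidated and only the recompression index applies:
S_c = C_r·H/(1+e₀)·log₁₀(σ'_f/σ'_0) = 0.067×3.1/2.25×log₁₀(160.4/131)
    = 0.092313 × 0.087933 = 0.008117 m

S_c ≈ 8.12 mm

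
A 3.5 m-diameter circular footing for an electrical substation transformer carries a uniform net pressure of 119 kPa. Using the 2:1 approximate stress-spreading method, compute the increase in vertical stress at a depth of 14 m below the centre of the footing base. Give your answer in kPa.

Δσ_z ≈ 4.76 kPa

By the 2:1 method the load spreads at 1 horizontal : 2 vertical, so at depth z the loaded area has grown by z in each plan dimension:
Δσ ≈ qD²/(D+z)² = 119×3.5²/(3.5+14)² = 4.76 kPa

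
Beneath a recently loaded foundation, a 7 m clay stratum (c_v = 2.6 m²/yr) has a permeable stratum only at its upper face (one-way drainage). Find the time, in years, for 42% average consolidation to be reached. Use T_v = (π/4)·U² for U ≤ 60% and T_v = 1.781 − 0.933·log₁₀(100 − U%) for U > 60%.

Drainage path length: H_d = H = 7 m (single drainage).
U ≤ 60%: T_v = (π/4)·U² = (π/4)×0.42² = 0.13854.
t = T_v·H_d²/c_v = 0.13854×7²/2.6 = 2.611 years.

t ≈ 2.61 years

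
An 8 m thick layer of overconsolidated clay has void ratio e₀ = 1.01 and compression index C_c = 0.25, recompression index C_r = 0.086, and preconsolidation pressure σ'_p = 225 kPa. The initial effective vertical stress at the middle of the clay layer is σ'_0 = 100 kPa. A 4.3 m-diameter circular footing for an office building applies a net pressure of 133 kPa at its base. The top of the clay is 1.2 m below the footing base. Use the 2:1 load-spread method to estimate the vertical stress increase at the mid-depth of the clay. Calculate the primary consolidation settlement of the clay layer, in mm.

S_c ≈ 35.8 mm

Mid-depth of clay below the footing base: z = 1.2 + 8/2 = 5.2 m.
Stress increase at mid-clay by the 2:1 spreading method:
Δσ ≈ qD²/(D+z)² = 133×4.3²/(4.3+5.2)² = 27.248 kPa
Final effective stress: σ'_f = 100 + 27.248 = 127.25 kPa.
σ'_f = 127.25 ≤ σ'_p = 225 kPa, so the clay remains overconsolidated and only the recompression index applies:
S_c = C_r·H/(1+e₀)·log₁₀(σ'_f/σ'_0) = 0.086×8/2.01×log₁₀(127.25/100)
    = 0.34229 × 0.10466 = 0.03582 m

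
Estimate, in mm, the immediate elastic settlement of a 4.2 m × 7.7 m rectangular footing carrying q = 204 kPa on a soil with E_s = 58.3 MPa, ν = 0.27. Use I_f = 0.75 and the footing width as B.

Immediate (elastic) settlement: S_e = q·B·(1−ν²)/E_s · I_f.
E_s = 58.3 MPa = 58300 kPa.
S_e = 204 × 4.2 × (1 − 0.27²) / 58300 × 0.75
    = 204 × 4.2 × 0.9271 / 58300 × 0.75
    = 0.01022 m = 10.22 mm

S_e ≈ 10.2 mm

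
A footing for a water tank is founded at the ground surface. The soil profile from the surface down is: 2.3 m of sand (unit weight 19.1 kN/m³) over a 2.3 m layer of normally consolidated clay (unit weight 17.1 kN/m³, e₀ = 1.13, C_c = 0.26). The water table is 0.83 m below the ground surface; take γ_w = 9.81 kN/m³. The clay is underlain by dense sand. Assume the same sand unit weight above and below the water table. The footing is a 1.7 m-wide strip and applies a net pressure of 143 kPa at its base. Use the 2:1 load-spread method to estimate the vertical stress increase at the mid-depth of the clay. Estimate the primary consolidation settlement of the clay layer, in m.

Mid-depth of clay below the ground surface: z = 2.3 + 2.3/2 = 3.45 m.
Total vertical stress at mid-clay: σ_v = 19.1×2.3 + 17.1×1.15 = 63.595 kPa.
Pore pressure: u = 9.81×(3.45 − 0.83) = 25.702 kPa.
Initial effective stress: σ'_0 = σ_v − u = 63.595 − 25.702 = 37.893 kPa.
Stress increase at mid-clay by the 2:1 spreading method:
Δσ = qB/(B+z) = 143×1.7/(1.7+3.45) = 47.204 kPa
Final effective stress: σ'_f = σ'_0 + Δσ = 37.893 + 47.204 = 85.097 kPa.
Normally consolidated clay, so the full stress increment lies on the virgin compression line:
S_c = C_c·H/(1+e₀)·log₁₀(σ'_f/σ'_0) = 0.26×2.3/(1+1.13)×log₁₀(85.097/37.893)
    = 0.28075 × 0.35136 = 0.09864 m

S_c ≈ 0.0986 m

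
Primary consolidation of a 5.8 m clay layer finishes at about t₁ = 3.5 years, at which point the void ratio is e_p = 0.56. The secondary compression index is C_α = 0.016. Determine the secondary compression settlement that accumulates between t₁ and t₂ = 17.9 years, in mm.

Secondary compression: S_s = C_α·H/(1+e_p)·log₁₀(t₂/t₁)
S_s = 0.016×5.8/(1+0.56)×log₁₀(17.9/3.5)
    = 0.05949 × 0.7088 = 0.04216 m

S_s ≈ 42.2 mm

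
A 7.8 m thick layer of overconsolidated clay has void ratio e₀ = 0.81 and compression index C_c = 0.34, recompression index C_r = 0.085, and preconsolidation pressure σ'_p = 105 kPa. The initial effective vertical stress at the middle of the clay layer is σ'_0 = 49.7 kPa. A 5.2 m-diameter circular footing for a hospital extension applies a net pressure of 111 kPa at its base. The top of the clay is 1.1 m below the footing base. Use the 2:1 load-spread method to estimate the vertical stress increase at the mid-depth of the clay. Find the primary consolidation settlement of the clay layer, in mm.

Mid-depth of clay below the footing base: z = 1.1 + 7.8/2 = 5 m.
Stress increase at mid-clay by the 2:1 spreading method:
Δσ ≈ qD²/(D+z)² = 111×5.2²/(5.2+5)² = 28.849 kPa
Final effective stress: σ'_f = 49.7 + 28.849 = 78.549 kPa.
σ'_f = 78.549 ≤ σ'_p = 105 kPa, so the clay remains overconsolidated and only the recompression index applies:
S_c = C_r·H/(1+e₀)·log₁₀(σ'_f/σ'_0) = 0.085×7.8/1.81×log₁₀(78.549/49.7)
    = 0.3663 × 0.19878 = 0.07281 m

S_c ≈ 72.8 mm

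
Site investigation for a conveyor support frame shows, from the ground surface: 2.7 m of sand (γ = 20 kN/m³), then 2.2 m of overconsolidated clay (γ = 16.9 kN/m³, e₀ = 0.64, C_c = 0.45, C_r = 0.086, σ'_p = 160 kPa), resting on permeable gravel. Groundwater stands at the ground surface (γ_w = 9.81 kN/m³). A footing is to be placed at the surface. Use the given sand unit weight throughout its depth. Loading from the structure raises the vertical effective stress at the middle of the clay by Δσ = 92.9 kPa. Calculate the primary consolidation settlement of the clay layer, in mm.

S_c ≈ 64.6 mm

Mid-depth of clay below the ground surface: z = 2.7 + 2.2/2 = 3.8 m.
Total vertical stress at mid-clay: σ_v = 20×2.7 + 16.9×1.1 = 72.59 kPa.
Pore pressure: u = 9.81×(3.8 − 0) = 37.278 kPa.
Initial effective stress: σ'_0 = σ_v − u = 72.59 − 37.278 = 35.312 kPa.
Final effective stress: σ'_f = 35.312 + 92.9 = 128.21 kPa.
σ'_f = 128.21 ≤ σ'_p = 160 kPa, so the clay remains overconsolidated and only the recompression index applies:
S_c = C_r·H/(1+e₀)·log₁₀(σ'_f/σ'_0) = 0.086×2.2/1.64×log₁₀(128.21/35.312)
    = 0.11537 × 0.56 = 0.06461 m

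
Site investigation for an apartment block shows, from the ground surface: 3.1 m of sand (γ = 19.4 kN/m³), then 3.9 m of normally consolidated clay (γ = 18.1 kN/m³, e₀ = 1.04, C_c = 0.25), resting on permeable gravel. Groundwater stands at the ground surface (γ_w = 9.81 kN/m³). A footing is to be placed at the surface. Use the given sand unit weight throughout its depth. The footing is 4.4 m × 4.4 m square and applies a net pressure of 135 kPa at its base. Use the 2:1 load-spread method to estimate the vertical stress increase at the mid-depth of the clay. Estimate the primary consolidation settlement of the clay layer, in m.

S_c ≈ 0.102 m

Mid-depth of clay below the ground surface: z = 3.1 + 3.9/2 = 5.05 m.
Total vertical stress at mid-clay: σ_v = 19.4×3.1 + 18.1×1.95 = 95.435 kPa.
Pore pressure: u = 9.81×(5.05 − 0) = 49.541 kPa.
Initial effective stress: σ'_0 = σ_v − u = 95.435 − 49.541 = 45.894 kPa.
Stress increase at mid-clay by the 2:1 spreading method:
Δσ = qBL/((B+z)(L+z)) = 135×4.4×4.4/((4.4+5.05)(4.4+5.05)) = 29.267 kPa
Final effective stress: σ'_f = σ'_0 + Δσ = 45.894 + 29.267 = 75.161 kPa.
Normally consolidated clay, so the full stress increment lies on the virgin compression line:
S_c = C_c·H/(1+e₀)·log₁₀(σ'_f/σ'_0) = 0.25×3.9/(1+1.04)×log₁₀(75.161/45.894)
    = 0.47794 × 0.21424 = 0.1024 m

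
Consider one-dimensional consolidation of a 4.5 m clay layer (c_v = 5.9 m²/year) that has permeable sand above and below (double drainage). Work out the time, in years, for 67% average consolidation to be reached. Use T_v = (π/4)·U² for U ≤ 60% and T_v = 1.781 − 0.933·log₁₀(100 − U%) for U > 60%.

t ≈ 0.313 years

Drainage path length: H_d = H/2 = 2.25 m (double drainage).
U > 60%: T_v = 1.781 − 0.933·log₁₀(100 − 67) = 0.36423.
t = T_v·H_d²/c_v = 0.36423×2.25²/5.9 = 0.3125 years.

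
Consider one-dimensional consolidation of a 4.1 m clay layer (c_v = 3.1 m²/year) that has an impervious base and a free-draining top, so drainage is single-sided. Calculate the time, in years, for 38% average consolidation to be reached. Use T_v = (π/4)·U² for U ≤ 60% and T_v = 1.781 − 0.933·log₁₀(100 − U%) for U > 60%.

Drainage path length: H_d = H = 4.1 m (single drainage).
U ≤ 60%: T_v = (π/4)·U² = (π/4)×0.38² = 0.11341.
t = T_v·H_d²/c_v = 0.11341×4.1²/3.1 = 0.615 years.

t ≈ 0.615 years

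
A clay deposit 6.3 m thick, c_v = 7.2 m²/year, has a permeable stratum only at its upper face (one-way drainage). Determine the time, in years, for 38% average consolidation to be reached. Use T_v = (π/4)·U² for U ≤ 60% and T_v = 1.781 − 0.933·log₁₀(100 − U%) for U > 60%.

Drainage path length: H_d = H = 6.3 m (single drainage).
U ≤ 60%: T_v = (π/4)·U² = (π/4)×0.38² = 0.11341.
t = T_v·H_d²/c_v = 0.11341×6.3²/7.2 = 0.6252 years.

t ≈ 0.625 years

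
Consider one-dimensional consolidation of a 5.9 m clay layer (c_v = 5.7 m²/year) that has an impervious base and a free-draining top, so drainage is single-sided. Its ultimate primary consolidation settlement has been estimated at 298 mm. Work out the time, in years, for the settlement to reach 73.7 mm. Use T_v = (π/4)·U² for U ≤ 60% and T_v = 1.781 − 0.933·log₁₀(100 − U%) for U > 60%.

t ≈ 0.293 years

Drainage path length: H_d = H = 5.9 m (single drainage).
U = S(t)/S_ult = 73.7/298 = 0.2473.
U ≤ 60%: T_v = (π/4)·U² = (π/4)×0.24732² = 0.048039.
t = T_v·H_d²/c_v = 0.048039×5.9²/5.7 = 0.2934 years.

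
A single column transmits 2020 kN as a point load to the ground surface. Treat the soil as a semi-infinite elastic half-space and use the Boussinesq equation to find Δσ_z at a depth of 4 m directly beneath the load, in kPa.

Boussinesq vertical stress below a point load on an elastic half-space:
Δσ_z = 3P/(2πz²) · [1 + (r/z)²]^(−5/2)
r/z = 0/4 = 0; [1+(r/z)²]^(−5/2) = 1.
Δσ_z = 3×2020/(2π×4²) × 1 = 60.28 × 1 = 60.28 kPa

Δσ_z ≈ 60.3 kPa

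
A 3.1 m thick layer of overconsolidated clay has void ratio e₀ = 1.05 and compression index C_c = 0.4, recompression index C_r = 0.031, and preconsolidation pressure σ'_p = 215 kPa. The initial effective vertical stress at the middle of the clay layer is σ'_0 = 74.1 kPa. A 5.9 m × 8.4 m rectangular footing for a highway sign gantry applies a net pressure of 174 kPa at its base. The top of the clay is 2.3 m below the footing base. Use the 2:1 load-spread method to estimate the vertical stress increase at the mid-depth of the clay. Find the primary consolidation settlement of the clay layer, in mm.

S_c ≈ 13.8 mm

Mid-depth of clay below the footing base: z = 2.3 + 3.1/2 = 3.85 m.
Stress increase at mid-clay by the 2:1 spreading method:
Δσ = qBL/((B+z)(L+z)) = 174×5.9×8.4/((5.9+3.85)(8.4+3.85)) = 72.2 kPa
Final effective stress: σ'_f = 74.1 + 72.2 = 146.3 kPa.
σ'_f = 146.3 ≤ σ'_p = 215 kPa, so the clay remains overconsolidated and only the recompression index applies:
S_c = C_r·H/(1+e₀)·log₁₀(σ'_f/σ'_0) = 0.031×3.1/2.05×log₁₀(146.3/74.1)
    = 0.046878 × 0.29543 = 0.01385 m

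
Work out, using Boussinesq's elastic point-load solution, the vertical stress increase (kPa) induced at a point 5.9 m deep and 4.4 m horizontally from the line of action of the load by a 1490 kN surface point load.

Δσ_z ≈ 6.77 kPa

Boussinesq vertical stress below a point load on an elastic half-space:
Δσ_z = 3P/(2πz²) · [1 + (r/z)²]^(−5/2)
r/z = 4.4/5.9 = 0.74576; [1+(r/z)²]^(−5/2) = 0.33103.
Δσ_z = 3×1490/(2π×5.9²) × 0.33103 = 20.437 × 0.33103 = 6.765 kPa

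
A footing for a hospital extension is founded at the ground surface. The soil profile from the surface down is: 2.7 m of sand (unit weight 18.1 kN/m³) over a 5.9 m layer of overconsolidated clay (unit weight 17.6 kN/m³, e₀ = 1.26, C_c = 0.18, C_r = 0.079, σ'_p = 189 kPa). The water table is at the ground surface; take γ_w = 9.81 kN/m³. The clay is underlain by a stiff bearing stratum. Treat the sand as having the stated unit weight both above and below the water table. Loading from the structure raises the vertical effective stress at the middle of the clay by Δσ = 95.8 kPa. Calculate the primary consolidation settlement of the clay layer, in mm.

Mid-depth of clay below the ground surface: z = 2.7 + 5.9/2 = 5.65 m.
Total vertical stress at mid-clay: σ_v = 18.1×2.7 + 17.6×2.95 = 100.79 kPa.
Pore pressure: u = 9.81×(5.65 − 0) = 55.427 kPa.
Initial effective stress: σ'_0 = σ_v − u = 100.79 − 55.427 = 45.363 kPa.
Final effective stress: σ'_f = 45.363 + 95.8 = 141.16 kPa.
σ'_f = 141.16 ≤ σ'_p = 189 kPa, so the clay remains overconsolidated and only the recompression index applies:
S_c = C_r·H/(1+e₀)·log₁₀(σ'_f/σ'_0) = 0.079×5.9/2.26×log₁₀(141.16/45.363)
    = 0.20624 × 0.49301 = 0.1017 m

S_c ≈ 102 mm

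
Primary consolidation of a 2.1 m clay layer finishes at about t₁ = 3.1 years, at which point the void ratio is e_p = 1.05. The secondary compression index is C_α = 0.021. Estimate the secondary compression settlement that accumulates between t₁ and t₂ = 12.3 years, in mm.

Secondary compression: S_s = C_α·H/(1+e_p)·log₁₀(t₂/t₁)
S_s = 0.021×2.1/(1+1.05)×log₁₀(12.3/3.1)
    = 0.02151 × 0.5985 = 0.01288 m

S_s ≈ 12.9 mm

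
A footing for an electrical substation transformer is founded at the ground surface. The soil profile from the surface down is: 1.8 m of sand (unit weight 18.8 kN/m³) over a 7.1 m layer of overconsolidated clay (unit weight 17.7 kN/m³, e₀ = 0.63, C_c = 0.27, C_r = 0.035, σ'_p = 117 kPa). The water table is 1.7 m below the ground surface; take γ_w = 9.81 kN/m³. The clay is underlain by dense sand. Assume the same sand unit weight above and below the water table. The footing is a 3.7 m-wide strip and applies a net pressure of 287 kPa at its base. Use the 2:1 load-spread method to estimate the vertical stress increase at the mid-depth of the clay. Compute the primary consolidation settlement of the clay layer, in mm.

Mid-depth of clay below the ground surface: z = 1.8 + 7.1/2 = 5.35 m.
Total vertical stress at mid-clay: σ_v = 18.8×1.8 + 17.7×3.55 = 96.675 kPa.
Pore pressure: u = 9.81×(5.35 − 1.7) = 35.806 kPa.
Initial effective stress: σ'_0 = σ_v − u = 96.675 − 35.806 = 60.869 kPa.
Stress increase at mid-clay by the 2:1 spreading method:
Δσ = qB/(B+z) = 287×3.7/(3.7+5.35) = 117.34 kPa
Final effective stress: σ'_f = 60.869 + 117.34 = 178.21 kPa.
σ'_f = 178.21 > σ'_p = 117 kPa, so the stress path crosses the preconsolidation pressure — recompression up to σ'_p, then virgin compression beyond:
S_c = H/(1+e₀)·[C_r·log₁₀(σ'_p/σ'_0) + C_c·log₁₀(σ'_f/σ'_p)]
    = 7.1/1.63 × [0.035×log₁₀(117/60.869) + 0.27×log₁₀(178.21/117)]
    = 4.3558 × [0.0099326 + 0.049341] = 0.2582 m

S_c ≈ 258 mm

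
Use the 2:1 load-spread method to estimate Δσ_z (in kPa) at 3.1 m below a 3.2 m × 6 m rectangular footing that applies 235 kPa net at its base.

By the 2:1 method the load spreads at 1 horizontal : 2 vertical, so at depth z the loaded area has grown by z in each plan dimension:
Δσ = qBL/((B+z)(L+z)) = 235×3.2×6/((3.2+3.1)(6+3.1)) = 78.702 kPa

Δσ_z ≈ 78.7 kPa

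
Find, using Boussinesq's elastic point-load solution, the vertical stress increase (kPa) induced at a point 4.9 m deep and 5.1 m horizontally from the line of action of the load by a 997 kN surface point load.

Boussinesq vertical stress below a point load on an elastic half-space:
Δσ_z = 3P/(2πz²) · [1 + (r/z)²]^(−5/2)
r/z = 5.1/4.9 = 1.0408; [1+(r/z)²]^(−5/2) = 0.15963.
Δσ_z = 3×997/(2π×4.9²) × 0.15963 = 19.826 × 0.15963 = 3.165 kPa

Δσ_z ≈ 3.16 kPa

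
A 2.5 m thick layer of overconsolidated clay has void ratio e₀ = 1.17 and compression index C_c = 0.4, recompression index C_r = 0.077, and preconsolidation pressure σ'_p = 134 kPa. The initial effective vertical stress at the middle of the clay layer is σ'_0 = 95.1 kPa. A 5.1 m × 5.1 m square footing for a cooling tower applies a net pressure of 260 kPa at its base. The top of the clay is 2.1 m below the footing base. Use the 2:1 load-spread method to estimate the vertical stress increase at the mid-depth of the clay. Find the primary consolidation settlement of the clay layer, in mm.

Mid-depth of clay below the footing base: z = 2.1 + 2.5/2 = 3.35 m.
Stress increase at mid-clay by the 2:1 spreading method:
Δσ = qBL/((B+z)(L+z)) = 260×5.1×5.1/((5.1+3.35)(5.1+3.35)) = 94.711 kPa
Final effective stress: σ'_f = 95.1 + 94.711 = 189.81 kPa.
σ'_f = 189.81 > σ'_p = 134 kPa, so the stress path crosses the preconsolidation pressure — recompression up to σ'_p, then virgin compression beyond:
S_c = H/(1+e₀)·[C_r·log₁₀(σ'_p/σ'_0) + C_c·log₁₀(σ'_f/σ'_p)]
    = 2.5/2.17 × [0.077×log₁₀(134/95.1) + 0.4×log₁₀(189.81/134)]
    = 1.1521 × [0.011467 + 0.060486] = 0.0829 m

S_c ≈ 82.9 mm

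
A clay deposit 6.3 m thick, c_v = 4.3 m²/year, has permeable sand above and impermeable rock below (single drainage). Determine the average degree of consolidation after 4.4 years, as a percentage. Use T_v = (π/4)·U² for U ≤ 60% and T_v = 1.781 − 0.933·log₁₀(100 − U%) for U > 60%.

U ≈ 75 %

Drainage path length: H_d = H = 6.3 m (single drainage).
T_v = c_v·t/H_d² = 4.3×4.4/6.3² = 0.47669.
T_v = 0.47669 corresponds to the U > 60% branch:
U = 1 − 10^((1.781 − T_v)/0.933)/100 = 0.75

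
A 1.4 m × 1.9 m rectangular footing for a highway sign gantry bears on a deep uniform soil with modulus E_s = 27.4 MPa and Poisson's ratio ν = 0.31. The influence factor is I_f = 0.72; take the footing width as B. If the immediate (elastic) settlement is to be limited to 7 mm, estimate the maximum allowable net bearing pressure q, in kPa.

E_s = 27.4 MPa = 27400 kPa.
S_e = q·B·(1−ν²)/E_s · I_f  ⇒  q = S_e·E_s / (B·(1−ν²)·I_f).
q = 0.007 × 27400 / (1.4 × 0.9039 × 0.72) = 210.5 kPa

q ≈ 211 kPa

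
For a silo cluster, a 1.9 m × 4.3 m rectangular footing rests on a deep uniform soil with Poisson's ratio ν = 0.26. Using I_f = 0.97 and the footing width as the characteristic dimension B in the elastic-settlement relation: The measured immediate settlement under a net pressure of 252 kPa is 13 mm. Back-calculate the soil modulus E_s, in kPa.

E_s ≈ 33300 kPa

S_e = q·B·(1−ν²)/E_s · I_f  ⇒  E_s = q·B·(1−ν²)·I_f / S_e.
E_s = 252 × 1.9 × 0.9324 × 0.97 / 0.013 = 33310 kPa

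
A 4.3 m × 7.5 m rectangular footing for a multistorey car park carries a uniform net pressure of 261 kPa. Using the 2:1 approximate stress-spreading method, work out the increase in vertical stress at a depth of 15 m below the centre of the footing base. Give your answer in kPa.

Δσ_z ≈ 19.4 kPa

By the 2:1 method the load spreads at 1 horizontal : 2 vertical, so at depth z the loaded area has grown by z in each plan dimension:
Δσ = qBL/((B+z)(L+z)) = 261×4.3×7.5/((4.3+15)(7.5+15)) = 19.383 kPa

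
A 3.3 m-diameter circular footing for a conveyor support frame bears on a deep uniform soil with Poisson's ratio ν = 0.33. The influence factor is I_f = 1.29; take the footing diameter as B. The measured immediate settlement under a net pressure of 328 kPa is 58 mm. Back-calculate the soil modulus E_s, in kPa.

E_s ≈ 21500 kPa

S_e = q·B·(1−ν²)/E_s · I_f  ⇒  E_s = q·B·(1−ν²)·I_f / S_e.
E_s = 328 × 3.3 × 0.8911 × 1.29 / 0.058 = 21450 kPa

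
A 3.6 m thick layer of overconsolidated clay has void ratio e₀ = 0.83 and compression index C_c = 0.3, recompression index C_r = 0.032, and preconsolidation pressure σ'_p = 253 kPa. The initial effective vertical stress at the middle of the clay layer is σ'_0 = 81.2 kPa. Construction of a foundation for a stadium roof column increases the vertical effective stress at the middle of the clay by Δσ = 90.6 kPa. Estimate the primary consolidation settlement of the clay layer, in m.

Final effective stress: σ'_f = 81.2 + 90.6 = 171.8 kPa.
σ'_f = 171.8 ≤ σ'_p = 253 kPa, so the clay remains overconsolidated and only the recompression index applies:
S_c = C_r·H/(1+e₀)·log₁₀(σ'_f/σ'_0) = 0.032×3.6/1.83×log₁₀(171.8/81.2)
    = 0.06295 × 0.32547 = 0.02049 m

S_c ≈ 0.0205 m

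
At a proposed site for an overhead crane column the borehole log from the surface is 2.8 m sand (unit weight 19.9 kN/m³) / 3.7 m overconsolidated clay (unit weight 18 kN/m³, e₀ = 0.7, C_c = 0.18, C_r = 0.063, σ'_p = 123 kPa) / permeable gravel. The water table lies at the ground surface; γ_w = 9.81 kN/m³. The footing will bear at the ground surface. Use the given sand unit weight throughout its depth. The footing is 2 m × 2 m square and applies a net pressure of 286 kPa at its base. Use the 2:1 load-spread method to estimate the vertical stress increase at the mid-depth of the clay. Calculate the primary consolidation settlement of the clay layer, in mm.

S_c ≈ 27.8 mm

Mid-depth of clay below the ground surface: z = 2.8 + 3.7/2 = 4.65 m.
Total vertical stress at mid-clay: σ_v = 19.9×2.8 + 18×1.85 = 89.02 kPa.
Pore pressure: u = 9.81×(4.65 − 0) = 45.617 kPa.
Initial effective stress: σ'_0 = σ_v − u = 89.02 − 45.617 = 43.403 kPa.
Stress increase at mid-clay by the 2:1 spreading method:
Δσ = qBL/((B+z)(L+z)) = 286×2×2/((2+4.65)(2+4.65)) = 25.869 kPa
Final effective stress: σ'_f = 43.403 + 25.869 = 69.272 kPa.
σ'_f = 69.272 ≤ σ'_p = 123 kPa, so the clay remains overconsolidated and only the recompression index applies:
S_c = C_r·H/(1+e₀)·log₁₀(σ'_f/σ'_0) = 0.063×3.7/1.7×log₁₀(69.272/43.403)
    = 0.13712 × 0.20304 = 0.02784 m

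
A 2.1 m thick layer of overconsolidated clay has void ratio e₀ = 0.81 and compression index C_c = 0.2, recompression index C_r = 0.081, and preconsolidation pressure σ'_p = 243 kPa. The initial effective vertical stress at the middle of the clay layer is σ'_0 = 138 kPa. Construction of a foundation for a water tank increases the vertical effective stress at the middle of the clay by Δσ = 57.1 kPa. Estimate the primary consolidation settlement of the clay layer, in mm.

Final effective stress: σ'_f = 138 + 57.1 = 195.1 kPa.
σ'_f = 195.1 ≤ σ'_p = 243 kPa, so the clay remains overconsolidated and only the recompression index applies:
S_c = C_r·H/(1+e₀)·log₁₀(σ'_f/σ'_0) = 0.081×2.1/1.81×log₁₀(195.1/138)
    = 0.093976 × 0.15038 = 0.01413 m

S_c ≈ 14.1 mm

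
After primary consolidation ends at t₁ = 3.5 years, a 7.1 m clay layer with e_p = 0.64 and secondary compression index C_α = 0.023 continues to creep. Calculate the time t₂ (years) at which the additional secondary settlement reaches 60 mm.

t₂ ≈ 14 years

S_s = C_α·H/(1+e_p)·log₁₀(t₂/t₁) ⇒ log₁₀(t₂/t₁) = S_s·(1+e_p)/(C_α·H).
log₁₀(t₂/t₁) = 0.06 × (1+0.64) / (0.023×7.1) = 0.6026
t₂ = t₁ × 10^0.6026 = 3.5 × 4.005 = 14.02 years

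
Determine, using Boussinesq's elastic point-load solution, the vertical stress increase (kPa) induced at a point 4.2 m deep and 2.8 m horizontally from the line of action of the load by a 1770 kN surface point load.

Boussinesq vertical stress below a point load on an elastic half-space:
Δσ_z = 3P/(2πz²) · [1 + (r/z)²]^(−5/2)
r/z = 2.8/4.2 = 0.66667; [1+(r/z)²]^(−5/2) = 0.39879.
Δσ_z = 3×1770/(2π×4.2²) × 0.39879 = 47.909 × 0.39879 = 19.11 kPa

Δσ_z ≈ 19.1 kPa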